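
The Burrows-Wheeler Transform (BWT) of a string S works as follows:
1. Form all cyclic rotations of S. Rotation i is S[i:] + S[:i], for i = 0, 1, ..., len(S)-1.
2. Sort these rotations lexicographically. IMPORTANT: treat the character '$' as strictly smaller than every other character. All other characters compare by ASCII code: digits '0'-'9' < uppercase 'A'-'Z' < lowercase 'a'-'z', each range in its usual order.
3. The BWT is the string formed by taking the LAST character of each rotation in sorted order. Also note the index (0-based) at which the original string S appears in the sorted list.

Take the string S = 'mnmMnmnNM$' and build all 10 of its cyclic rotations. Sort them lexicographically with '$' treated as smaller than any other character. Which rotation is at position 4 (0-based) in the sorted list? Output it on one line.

Answer: mMnmnNM$mn

Derivation:
All 10 rotations (rotation i = S[i:]+S[:i]):
  rot[0] = mnmMnmnNM$
  rot[1] = nmMnmnNM$m
  rot[2] = mMnmnNM$mn
  rot[3] = MnmnNM$mnm
  rot[4] = nmnNM$mnmM
  rot[5] = mnNM$mnmMn
  rot[6] = nNM$mnmMnm
  rot[7] = NM$mnmMnmn
  rot[8] = M$mnmMnmnN
  rot[9] = $mnmMnmnNM
Sorted (with $ < everything):
  sorted[0] = $mnmMnmnNM
  sorted[1] = M$mnmMnmnN
  sorted[2] = MnmnNM$mnm
  sorted[3] = NM$mnmMnmn
  sorted[4] = mMnmnNM$mn
  sorted[5] = mnNM$mnmMn
  sorted[6] = mnmMnmnNM$
  sorted[7] = nNM$mnmMnm
  sorted[8] = nmMnmnNM$m
  sorted[9] = nmnNM$mnmM
sorted[4] = mMnmnNM$mn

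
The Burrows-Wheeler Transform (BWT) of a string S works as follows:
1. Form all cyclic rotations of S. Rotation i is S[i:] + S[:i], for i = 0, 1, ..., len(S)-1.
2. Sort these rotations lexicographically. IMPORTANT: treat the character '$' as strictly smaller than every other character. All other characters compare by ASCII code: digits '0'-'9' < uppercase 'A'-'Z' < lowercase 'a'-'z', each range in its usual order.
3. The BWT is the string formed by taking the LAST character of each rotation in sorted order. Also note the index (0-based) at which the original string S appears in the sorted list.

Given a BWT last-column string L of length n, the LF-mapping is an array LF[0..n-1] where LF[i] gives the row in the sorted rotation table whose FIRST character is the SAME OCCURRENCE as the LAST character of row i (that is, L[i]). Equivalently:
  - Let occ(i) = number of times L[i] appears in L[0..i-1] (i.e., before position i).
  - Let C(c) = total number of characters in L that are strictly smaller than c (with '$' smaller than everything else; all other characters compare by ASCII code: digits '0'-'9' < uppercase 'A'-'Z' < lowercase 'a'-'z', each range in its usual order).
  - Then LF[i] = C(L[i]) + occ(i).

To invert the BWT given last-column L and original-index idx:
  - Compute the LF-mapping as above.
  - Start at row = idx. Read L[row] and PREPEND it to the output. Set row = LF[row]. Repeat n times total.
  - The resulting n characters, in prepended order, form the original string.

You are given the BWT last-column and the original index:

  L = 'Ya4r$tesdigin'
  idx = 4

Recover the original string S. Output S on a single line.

LF mapping: 2 3 1 10 0 12 5 11 4 7 6 8 9
Walk LF starting at row 4, prepending L[row]:
  step 1: row=4, L[4]='$', prepend. Next row=LF[4]=0
  step 2: row=0, L[0]='Y', prepend. Next row=LF[0]=2
  step 3: row=2, L[2]='4', prepend. Next row=LF[2]=1
  step 4: row=1, L[1]='a', prepend. Next row=LF[1]=3
  step 5: row=3, L[3]='r', prepend. Next row=LF[3]=10
  step 6: row=10, L[10]='g', prepend. Next row=LF[10]=6
  step 7: row=6, L[6]='e', prepend. Next row=LF[6]=5
  step 8: row=5, L[5]='t', prepend. Next row=LF[5]=12
  step 9: row=12, L[12]='n', prepend. Next row=LF[12]=9
  step 10: row=9, L[9]='i', prepend. Next row=LF[9]=7
  step 11: row=7, L[7]='s', prepend. Next row=LF[7]=11
  step 12: row=11, L[11]='i', prepend. Next row=LF[11]=8
  step 13: row=8, L[8]='d', prepend. Next row=LF[8]=4
Reversed output: disintegra4Y$

Answer: disintegra4Y$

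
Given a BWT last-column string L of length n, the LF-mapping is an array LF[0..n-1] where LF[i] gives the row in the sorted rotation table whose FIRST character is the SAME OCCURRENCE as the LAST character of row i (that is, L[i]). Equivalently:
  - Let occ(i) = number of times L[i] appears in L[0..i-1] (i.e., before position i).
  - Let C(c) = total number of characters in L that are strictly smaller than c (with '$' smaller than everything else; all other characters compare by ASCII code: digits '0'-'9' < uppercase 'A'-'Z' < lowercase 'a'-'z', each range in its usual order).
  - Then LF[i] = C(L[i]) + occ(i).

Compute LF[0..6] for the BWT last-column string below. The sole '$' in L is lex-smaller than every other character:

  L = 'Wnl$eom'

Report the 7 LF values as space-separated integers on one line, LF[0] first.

Answer: 1 5 3 0 2 6 4

Derivation:
Char counts: '$':1, 'W':1, 'e':1, 'l':1, 'm':1, 'n':1, 'o':1
C (first-col start): C('$')=0, C('W')=1, C('e')=2, C('l')=3, C('m')=4, C('n')=5, C('o')=6
L[0]='W': occ=0, LF[0]=C('W')+0=1+0=1
L[1]='n': occ=0, LF[1]=C('n')+0=5+0=5
L[2]='l': occ=0, LF[2]=C('l')+0=3+0=3
L[3]='$': occ=0, LF[3]=C('$')+0=0+0=0
L[4]='e': occ=0, LF[4]=C('e')+0=2+0=2
L[5]='o': occ=0, LF[5]=C('o')+0=6+0=6
L[6]='m': occ=0, LF[6]=C('m')+0=4+0=4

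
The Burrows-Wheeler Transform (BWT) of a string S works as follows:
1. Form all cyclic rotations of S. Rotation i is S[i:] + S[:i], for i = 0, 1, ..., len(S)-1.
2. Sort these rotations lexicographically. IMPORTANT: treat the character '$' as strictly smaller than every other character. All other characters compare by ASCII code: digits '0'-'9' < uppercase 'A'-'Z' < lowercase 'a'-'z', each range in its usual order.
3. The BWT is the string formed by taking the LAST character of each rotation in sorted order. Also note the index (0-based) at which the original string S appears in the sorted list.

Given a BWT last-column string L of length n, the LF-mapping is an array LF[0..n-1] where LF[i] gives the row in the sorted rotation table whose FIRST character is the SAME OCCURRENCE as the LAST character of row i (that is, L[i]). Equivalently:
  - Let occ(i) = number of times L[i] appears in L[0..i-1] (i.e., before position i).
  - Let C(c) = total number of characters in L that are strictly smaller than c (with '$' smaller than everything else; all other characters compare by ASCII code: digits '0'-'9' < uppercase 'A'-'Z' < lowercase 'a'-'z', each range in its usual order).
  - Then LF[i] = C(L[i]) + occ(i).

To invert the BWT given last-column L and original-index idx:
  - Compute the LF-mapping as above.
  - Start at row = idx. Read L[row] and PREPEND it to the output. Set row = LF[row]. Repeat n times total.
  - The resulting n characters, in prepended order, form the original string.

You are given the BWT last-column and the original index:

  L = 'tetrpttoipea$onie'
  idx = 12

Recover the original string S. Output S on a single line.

Answer: repetitionteapot$

Derivation:
LF mapping: 13 2 14 12 10 15 16 8 5 11 3 1 0 9 7 6 4
Walk LF starting at row 12, prepending L[row]:
  step 1: row=12, L[12]='$', prepend. Next row=LF[12]=0
  step 2: row=0, L[0]='t', prepend. Next row=LF[0]=13
  step 3: row=13, L[13]='o', prepend. Next row=LF[13]=9
  step 4: row=9, L[9]='p', prepend. Next row=LF[9]=11
  step 5: row=11, L[11]='a', prepend. Next row=LF[11]=1
  step 6: row=1, L[1]='e', prepend. Next row=LF[1]=2
  step 7: row=2, L[2]='t', prepend. Next row=LF[2]=14
  step 8: row=14, L[14]='n', prepend. Next row=LF[14]=7
  step 9: row=7, L[7]='o', prepend. Next row=LF[7]=8
  step 10: row=8, L[8]='i', prepend. Next row=LF[8]=5
  step 11: row=5, L[5]='t', prepend. Next row=LF[5]=15
  step 12: row=15, L[15]='i', prepend. Next row=LF[15]=6
  step 13: row=6, L[6]='t', prepend. Next row=LF[6]=16
  step 14: row=16, L[16]='e', prepend. Next row=LF[16]=4
  step 15: row=4, L[4]='p', prepend. Next row=LF[4]=10
  step 16: row=10, L[10]='e', prepend. Next row=LF[10]=3
  step 17: row=3, L[3]='r', prepend. Next row=LF[3]=12
Reversed output: repetitionteapot$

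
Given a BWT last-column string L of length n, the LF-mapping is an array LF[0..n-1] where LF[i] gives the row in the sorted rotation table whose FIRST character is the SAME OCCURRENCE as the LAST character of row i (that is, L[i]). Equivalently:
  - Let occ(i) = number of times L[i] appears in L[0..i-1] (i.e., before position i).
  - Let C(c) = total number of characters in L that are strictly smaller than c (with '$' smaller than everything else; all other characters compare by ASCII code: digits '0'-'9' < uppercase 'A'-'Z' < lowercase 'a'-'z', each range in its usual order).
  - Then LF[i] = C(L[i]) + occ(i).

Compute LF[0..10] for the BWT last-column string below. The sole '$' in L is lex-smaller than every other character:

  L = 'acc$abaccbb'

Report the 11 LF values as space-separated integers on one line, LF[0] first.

Char counts: '$':1, 'a':3, 'b':3, 'c':4
C (first-col start): C('$')=0, C('a')=1, C('b')=4, C('c')=7
L[0]='a': occ=0, LF[0]=C('a')+0=1+0=1
L[1]='c': occ=0, LF[1]=C('c')+0=7+0=7
L[2]='c': occ=1, LF[2]=C('c')+1=7+1=8
L[3]='$': occ=0, LF[3]=C('$')+0=0+0=0
L[4]='a': occ=1, LF[4]=C('a')+1=1+1=2
L[5]='b': occ=0, LF[5]=C('b')+0=4+0=4
L[6]='a': occ=2, LF[6]=C('a')+2=1+2=3
L[7]='c': occ=2, LF[7]=C('c')+2=7+2=9
L[8]='c': occ=3, LF[8]=C('c')+3=7+3=10
L[9]='b': occ=1, LF[9]=C('b')+1=4+1=5
L[10]='b': occ=2, LF[10]=C('b')+2=4+2=6

Answer: 1 7 8 0 2 4 3 9 10 5 6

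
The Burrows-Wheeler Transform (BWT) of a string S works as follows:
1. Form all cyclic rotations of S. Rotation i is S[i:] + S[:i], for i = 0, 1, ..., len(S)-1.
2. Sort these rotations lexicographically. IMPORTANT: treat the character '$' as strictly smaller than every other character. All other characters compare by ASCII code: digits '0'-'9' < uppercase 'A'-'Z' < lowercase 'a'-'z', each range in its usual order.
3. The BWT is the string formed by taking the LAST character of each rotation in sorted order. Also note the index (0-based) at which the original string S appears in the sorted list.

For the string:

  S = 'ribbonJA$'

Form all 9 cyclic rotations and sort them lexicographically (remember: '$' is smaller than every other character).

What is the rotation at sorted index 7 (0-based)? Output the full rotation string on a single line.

All 9 rotations (rotation i = S[i:]+S[:i]):
  rot[0] = ribbonJA$
  rot[1] = ibbonJA$r
  rot[2] = bbonJA$ri
  rot[3] = bonJA$rib
  rot[4] = onJA$ribb
  rot[5] = nJA$ribbo
  rot[6] = JA$ribbon
  rot[7] = A$ribbonJ
  rot[8] = $ribbonJA
Sorted (with $ < everything):
  sorted[0] = $ribbonJA
  sorted[1] = A$ribbonJ
  sorted[2] = JA$ribbon
  sorted[3] = bbonJA$ri
  sorted[4] = bonJA$rib
  sorted[5] = ibbonJA$r
  sorted[6] = nJA$ribbo
  sorted[7] = onJA$ribb
  sorted[8] = ribbonJA$
sorted[7] = onJA$ribb

Answer: onJA$ribb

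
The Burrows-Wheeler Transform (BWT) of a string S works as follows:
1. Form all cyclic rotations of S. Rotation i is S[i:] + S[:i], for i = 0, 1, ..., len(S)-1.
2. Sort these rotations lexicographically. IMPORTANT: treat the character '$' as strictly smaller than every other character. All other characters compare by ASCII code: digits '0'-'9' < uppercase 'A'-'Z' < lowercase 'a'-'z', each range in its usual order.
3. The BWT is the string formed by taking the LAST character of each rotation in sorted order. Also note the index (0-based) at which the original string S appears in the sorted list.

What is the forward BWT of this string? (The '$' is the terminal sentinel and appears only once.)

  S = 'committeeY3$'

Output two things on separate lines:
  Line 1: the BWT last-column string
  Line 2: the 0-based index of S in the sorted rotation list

All 12 rotations (rotation i = S[i:]+S[:i]):
  rot[0] = committeeY3$
  rot[1] = ommitteeY3$c
  rot[2] = mmitteeY3$co
  rot[3] = mitteeY3$com
  rot[4] = itteeY3$comm
  rot[5] = tteeY3$commi
  rot[6] = teeY3$commit
  rot[7] = eeY3$committ
  rot[8] = eY3$committe
  rot[9] = Y3$committee
  rot[10] = 3$committeeY
  rot[11] = $committeeY3
Sorted (with $ < everything):
  sorted[0] = $committeeY3  (last char: '3')
  sorted[1] = 3$committeeY  (last char: 'Y')
  sorted[2] = Y3$committee  (last char: 'e')
  sorted[3] = committeeY3$  (last char: '$')
  sorted[4] = eY3$committe  (last char: 'e')
  sorted[5] = eeY3$committ  (last char: 't')
  sorted[6] = itteeY3$comm  (last char: 'm')
  sorted[7] = mitteeY3$com  (last char: 'm')
  sorted[8] = mmitteeY3$co  (last char: 'o')
  sorted[9] = ommitteeY3$c  (last char: 'c')
  sorted[10] = teeY3$commit  (last char: 't')
  sorted[11] = tteeY3$commi  (last char: 'i')
Last column: 3Ye$etmmocti
Original string S is at sorted index 3

Answer: 3Ye$etmmocti
3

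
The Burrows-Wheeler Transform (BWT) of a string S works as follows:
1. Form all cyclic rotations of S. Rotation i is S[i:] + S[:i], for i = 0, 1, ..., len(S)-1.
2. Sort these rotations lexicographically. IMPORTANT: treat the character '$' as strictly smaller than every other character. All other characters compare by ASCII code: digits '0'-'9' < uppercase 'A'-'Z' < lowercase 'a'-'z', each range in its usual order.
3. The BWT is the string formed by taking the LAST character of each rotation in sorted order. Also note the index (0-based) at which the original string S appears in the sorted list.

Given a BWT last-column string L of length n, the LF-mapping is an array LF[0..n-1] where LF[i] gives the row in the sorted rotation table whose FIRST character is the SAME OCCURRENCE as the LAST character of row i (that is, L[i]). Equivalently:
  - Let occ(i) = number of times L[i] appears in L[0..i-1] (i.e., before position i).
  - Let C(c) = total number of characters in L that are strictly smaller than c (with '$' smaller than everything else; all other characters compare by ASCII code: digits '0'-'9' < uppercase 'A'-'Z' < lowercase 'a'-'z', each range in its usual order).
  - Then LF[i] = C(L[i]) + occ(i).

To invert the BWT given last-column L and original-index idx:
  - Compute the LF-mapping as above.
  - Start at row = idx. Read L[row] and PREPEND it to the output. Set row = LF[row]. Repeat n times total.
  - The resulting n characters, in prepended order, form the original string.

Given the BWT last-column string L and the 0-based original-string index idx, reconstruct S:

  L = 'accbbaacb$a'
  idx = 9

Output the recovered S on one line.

Answer: cababacbca$

Derivation:
LF mapping: 1 8 9 5 6 2 3 10 7 0 4
Walk LF starting at row 9, prepending L[row]:
  step 1: row=9, L[9]='$', prepend. Next row=LF[9]=0
  step 2: row=0, L[0]='a', prepend. Next row=LF[0]=1
  step 3: row=1, L[1]='c', prepend. Next row=LF[1]=8
  step 4: row=8, L[8]='b', prepend. Next row=LF[8]=7
  step 5: row=7, L[7]='c', prepend. Next row=LF[7]=10
  step 6: row=10, L[10]='a', prepend. Next row=LF[10]=4
  step 7: row=4, L[4]='b', prepend. Next row=LF[4]=6
  step 8: row=6, L[6]='a', prepend. Next row=LF[6]=3
  step 9: row=3, L[3]='b', prepend. Next row=LF[3]=5
  step 10: row=5, L[5]='a', prepend. Next row=LF[5]=2
  step 11: row=2, L[2]='c', prepend. Next row=LF[2]=9
Reversed output: cababacbca$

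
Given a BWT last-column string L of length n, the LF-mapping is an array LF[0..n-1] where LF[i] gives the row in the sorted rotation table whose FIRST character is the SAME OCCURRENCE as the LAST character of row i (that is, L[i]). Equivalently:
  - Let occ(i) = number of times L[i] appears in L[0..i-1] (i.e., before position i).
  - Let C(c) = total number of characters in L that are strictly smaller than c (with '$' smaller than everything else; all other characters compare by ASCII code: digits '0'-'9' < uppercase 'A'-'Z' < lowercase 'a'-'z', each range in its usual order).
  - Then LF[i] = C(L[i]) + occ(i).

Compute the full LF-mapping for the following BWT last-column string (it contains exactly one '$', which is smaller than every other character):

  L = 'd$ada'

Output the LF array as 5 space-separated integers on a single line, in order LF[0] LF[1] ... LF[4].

Answer: 3 0 1 4 2

Derivation:
Char counts: '$':1, 'a':2, 'd':2
C (first-col start): C('$')=0, C('a')=1, C('d')=3
L[0]='d': occ=0, LF[0]=C('d')+0=3+0=3
L[1]='$': occ=0, LF[1]=C('$')+0=0+0=0
L[2]='a': occ=0, LF[2]=C('a')+0=1+0=1
L[3]='d': occ=1, LF[3]=C('d')+1=3+1=4
L[4]='a': occ=1, LF[4]=C('a')+1=1+1=2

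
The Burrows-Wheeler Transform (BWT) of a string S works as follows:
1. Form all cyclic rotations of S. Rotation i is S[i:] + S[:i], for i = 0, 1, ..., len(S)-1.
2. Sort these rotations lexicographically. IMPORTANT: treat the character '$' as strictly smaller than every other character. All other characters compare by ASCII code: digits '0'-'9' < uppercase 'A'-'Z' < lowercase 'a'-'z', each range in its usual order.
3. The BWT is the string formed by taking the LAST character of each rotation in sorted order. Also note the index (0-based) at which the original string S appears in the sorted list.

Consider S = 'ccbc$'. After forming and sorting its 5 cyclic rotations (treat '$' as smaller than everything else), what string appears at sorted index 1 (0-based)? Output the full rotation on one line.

All 5 rotations (rotation i = S[i:]+S[:i]):
  rot[0] = ccbc$
  rot[1] = cbc$c
  rot[2] = bc$cc
  rot[3] = c$ccb
  rot[4] = $ccbc
Sorted (with $ < everything):
  sorted[0] = $ccbc
  sorted[1] = bc$cc
  sorted[2] = c$ccb
  sorted[3] = cbc$c
  sorted[4] = ccbc$
sorted[1] = bc$cc

Answer: bc$cc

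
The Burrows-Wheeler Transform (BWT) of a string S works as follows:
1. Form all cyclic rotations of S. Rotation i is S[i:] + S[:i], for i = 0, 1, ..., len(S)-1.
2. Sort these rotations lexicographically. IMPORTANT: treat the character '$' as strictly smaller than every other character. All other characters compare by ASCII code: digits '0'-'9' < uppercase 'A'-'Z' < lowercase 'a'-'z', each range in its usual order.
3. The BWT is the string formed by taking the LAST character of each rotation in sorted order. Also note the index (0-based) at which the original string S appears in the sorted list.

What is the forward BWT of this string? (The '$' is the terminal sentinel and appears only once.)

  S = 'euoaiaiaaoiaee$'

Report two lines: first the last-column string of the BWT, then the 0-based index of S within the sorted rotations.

Answer: eiiioaea$aoauae
8

Derivation:
All 15 rotations (rotation i = S[i:]+S[:i]):
  rot[0] = euoaiaiaaoiaee$
  rot[1] = uoaiaiaaoiaee$e
  rot[2] = oaiaiaaoiaee$eu
  rot[3] = aiaiaaoiaee$euo
  rot[4] = iaiaaoiaee$euoa
  rot[5] = aiaaoiaee$euoai
  rot[6] = iaaoiaee$euoaia
  rot[7] = aaoiaee$euoaiai
  rot[8] = aoiaee$euoaiaia
  rot[9] = oiaee$euoaiaiaa
  rot[10] = iaee$euoaiaiaao
  rot[11] = aee$euoaiaiaaoi
  rot[12] = ee$euoaiaiaaoia
  rot[13] = e$euoaiaiaaoiae
  rot[14] = $euoaiaiaaoiaee
Sorted (with $ < everything):
  sorted[0] = $euoaiaiaaoiaee  (last char: 'e')
  sorted[1] = aaoiaee$euoaiai  (last char: 'i')
  sorted[2] = aee$euoaiaiaaoi  (last char: 'i')
  sorted[3] = aiaaoiaee$euoai  (last char: 'i')
  sorted[4] = aiaiaaoiaee$euo  (last char: 'o')
  sorted[5] = aoiaee$euoaiaia  (last char: 'a')
  sorted[6] = e$euoaiaiaaoiae  (last char: 'e')
  sorted[7] = ee$euoaiaiaaoia  (last char: 'a')
  sorted[8] = euoaiaiaaoiaee$  (last char: '$')
  sorted[9] = iaaoiaee$euoaia  (last char: 'a')
  sorted[10] = iaee$euoaiaiaao  (last char: 'o')
  sorted[11] = iaiaaoiaee$euoa  (last char: 'a')
  sorted[12] = oaiaiaaoiaee$eu  (last char: 'u')
  sorted[13] = oiaee$euoaiaiaa  (last char: 'a')
  sorted[14] = uoaiaiaaoiaee$e  (last char: 'e')
Last column: eiiioaea$aoauae
Original string S is at sorted index 8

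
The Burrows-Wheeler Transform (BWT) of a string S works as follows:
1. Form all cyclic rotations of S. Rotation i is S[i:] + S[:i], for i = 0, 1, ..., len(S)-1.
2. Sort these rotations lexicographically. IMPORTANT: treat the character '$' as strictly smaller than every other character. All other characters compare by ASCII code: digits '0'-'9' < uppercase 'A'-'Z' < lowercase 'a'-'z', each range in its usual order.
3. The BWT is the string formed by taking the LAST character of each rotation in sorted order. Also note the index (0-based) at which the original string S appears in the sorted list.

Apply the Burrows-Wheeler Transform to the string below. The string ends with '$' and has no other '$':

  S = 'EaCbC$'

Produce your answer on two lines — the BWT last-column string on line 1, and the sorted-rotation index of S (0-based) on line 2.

Answer: Cba$EC
3

Derivation:
All 6 rotations (rotation i = S[i:]+S[:i]):
  rot[0] = EaCbC$
  rot[1] = aCbC$E
  rot[2] = CbC$Ea
  rot[3] = bC$EaC
  rot[4] = C$EaCb
  rot[5] = $EaCbC
Sorted (with $ < everything):
  sorted[0] = $EaCbC  (last char: 'C')
  sorted[1] = C$EaCb  (last char: 'b')
  sorted[2] = CbC$Ea  (last char: 'a')
  sorted[3] = EaCbC$  (last char: '$')
  sorted[4] = aCbC$E  (last char: 'E')
  sorted[5] = bC$EaC  (last char: 'C')
Last column: Cba$EC
Original string S is at sorted index 3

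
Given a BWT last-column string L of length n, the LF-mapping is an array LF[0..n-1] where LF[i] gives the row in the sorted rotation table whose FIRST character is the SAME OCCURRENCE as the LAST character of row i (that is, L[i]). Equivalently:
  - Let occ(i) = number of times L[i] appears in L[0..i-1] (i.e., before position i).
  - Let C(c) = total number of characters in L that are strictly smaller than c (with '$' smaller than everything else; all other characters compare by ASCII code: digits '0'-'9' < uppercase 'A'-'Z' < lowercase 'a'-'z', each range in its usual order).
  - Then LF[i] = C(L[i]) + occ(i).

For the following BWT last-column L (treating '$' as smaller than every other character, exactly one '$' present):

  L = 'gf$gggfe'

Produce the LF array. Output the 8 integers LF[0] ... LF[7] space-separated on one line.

Answer: 4 2 0 5 6 7 3 1

Derivation:
Char counts: '$':1, 'e':1, 'f':2, 'g':4
C (first-col start): C('$')=0, C('e')=1, C('f')=2, C('g')=4
L[0]='g': occ=0, LF[0]=C('g')+0=4+0=4
L[1]='f': occ=0, LF[1]=C('f')+0=2+0=2
L[2]='$': occ=0, LF[2]=C('$')+0=0+0=0
L[3]='g': occ=1, LF[3]=C('g')+1=4+1=5
L[4]='g': occ=2, LF[4]=C('g')+2=4+2=6
L[5]='g': occ=3, LF[5]=C('g')+3=4+3=7
L[6]='f': occ=1, LF[6]=C('f')+1=2+1=3
L[7]='e': occ=0, LF[7]=C('e')+0=1+0=1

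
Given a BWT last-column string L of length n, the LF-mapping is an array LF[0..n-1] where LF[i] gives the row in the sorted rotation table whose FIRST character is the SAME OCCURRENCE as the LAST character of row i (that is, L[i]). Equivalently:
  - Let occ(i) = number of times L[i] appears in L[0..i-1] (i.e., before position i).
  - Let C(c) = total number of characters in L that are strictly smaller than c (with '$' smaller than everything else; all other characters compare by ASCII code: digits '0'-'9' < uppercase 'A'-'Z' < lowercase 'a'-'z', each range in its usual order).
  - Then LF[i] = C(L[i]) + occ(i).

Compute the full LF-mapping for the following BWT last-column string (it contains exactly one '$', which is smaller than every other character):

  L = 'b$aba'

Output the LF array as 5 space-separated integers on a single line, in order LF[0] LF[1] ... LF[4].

Answer: 3 0 1 4 2

Derivation:
Char counts: '$':1, 'a':2, 'b':2
C (first-col start): C('$')=0, C('a')=1, C('b')=3
L[0]='b': occ=0, LF[0]=C('b')+0=3+0=3
L[1]='$': occ=0, LF[1]=C('$')+0=0+0=0
L[2]='a': occ=0, LF[2]=C('a')+0=1+0=1
L[3]='b': occ=1, LF[3]=C('b')+1=3+1=4
L[4]='a': occ=1, LF[4]=C('a')+1=1+1=2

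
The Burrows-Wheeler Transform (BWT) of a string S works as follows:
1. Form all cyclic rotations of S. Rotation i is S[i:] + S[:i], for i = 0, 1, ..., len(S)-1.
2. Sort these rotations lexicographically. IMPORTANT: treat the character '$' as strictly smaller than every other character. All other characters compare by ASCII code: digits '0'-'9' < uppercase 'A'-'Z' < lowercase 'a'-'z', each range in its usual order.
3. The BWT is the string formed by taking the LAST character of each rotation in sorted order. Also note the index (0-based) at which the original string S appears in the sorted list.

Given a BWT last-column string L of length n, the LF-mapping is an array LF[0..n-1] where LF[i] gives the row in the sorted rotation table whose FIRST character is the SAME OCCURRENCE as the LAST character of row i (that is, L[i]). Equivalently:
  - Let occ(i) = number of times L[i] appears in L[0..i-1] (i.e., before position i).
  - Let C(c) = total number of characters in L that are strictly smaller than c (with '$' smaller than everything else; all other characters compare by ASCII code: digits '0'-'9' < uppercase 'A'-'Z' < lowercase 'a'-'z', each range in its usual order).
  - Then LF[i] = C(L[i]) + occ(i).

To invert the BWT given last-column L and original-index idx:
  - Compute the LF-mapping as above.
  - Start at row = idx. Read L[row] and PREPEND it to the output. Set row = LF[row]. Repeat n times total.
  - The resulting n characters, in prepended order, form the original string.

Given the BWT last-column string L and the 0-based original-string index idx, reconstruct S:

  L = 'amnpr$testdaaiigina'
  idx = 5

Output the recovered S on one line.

LF mapping: 1 11 12 14 15 0 17 6 16 18 5 2 3 8 9 7 10 13 4
Walk LF starting at row 5, prepending L[row]:
  step 1: row=5, L[5]='$', prepend. Next row=LF[5]=0
  step 2: row=0, L[0]='a', prepend. Next row=LF[0]=1
  step 3: row=1, L[1]='m', prepend. Next row=LF[1]=11
  step 4: row=11, L[11]='a', prepend. Next row=LF[11]=2
  step 5: row=2, L[2]='n', prepend. Next row=LF[2]=12
  step 6: row=12, L[12]='a', prepend. Next row=LF[12]=3
  step 7: row=3, L[3]='p', prepend. Next row=LF[3]=14
  step 8: row=14, L[14]='i', prepend. Next row=LF[14]=9
  step 9: row=9, L[9]='t', prepend. Next row=LF[9]=18
  step 10: row=18, L[18]='a', prepend. Next row=LF[18]=4
  step 11: row=4, L[4]='r', prepend. Next row=LF[4]=15
  step 12: row=15, L[15]='g', prepend. Next row=LF[15]=7
  step 13: row=7, L[7]='e', prepend. Next row=LF[7]=6
  step 14: row=6, L[6]='t', prepend. Next row=LF[6]=17
  step 15: row=17, L[17]='n', prepend. Next row=LF[17]=13
  step 16: row=13, L[13]='i', prepend. Next row=LF[13]=8
  step 17: row=8, L[8]='s', prepend. Next row=LF[8]=16
  step 18: row=16, L[16]='i', prepend. Next row=LF[16]=10
  step 19: row=10, L[10]='d', prepend. Next row=LF[10]=5
Reversed output: disintegratipanama$

Answer: disintegratipanama$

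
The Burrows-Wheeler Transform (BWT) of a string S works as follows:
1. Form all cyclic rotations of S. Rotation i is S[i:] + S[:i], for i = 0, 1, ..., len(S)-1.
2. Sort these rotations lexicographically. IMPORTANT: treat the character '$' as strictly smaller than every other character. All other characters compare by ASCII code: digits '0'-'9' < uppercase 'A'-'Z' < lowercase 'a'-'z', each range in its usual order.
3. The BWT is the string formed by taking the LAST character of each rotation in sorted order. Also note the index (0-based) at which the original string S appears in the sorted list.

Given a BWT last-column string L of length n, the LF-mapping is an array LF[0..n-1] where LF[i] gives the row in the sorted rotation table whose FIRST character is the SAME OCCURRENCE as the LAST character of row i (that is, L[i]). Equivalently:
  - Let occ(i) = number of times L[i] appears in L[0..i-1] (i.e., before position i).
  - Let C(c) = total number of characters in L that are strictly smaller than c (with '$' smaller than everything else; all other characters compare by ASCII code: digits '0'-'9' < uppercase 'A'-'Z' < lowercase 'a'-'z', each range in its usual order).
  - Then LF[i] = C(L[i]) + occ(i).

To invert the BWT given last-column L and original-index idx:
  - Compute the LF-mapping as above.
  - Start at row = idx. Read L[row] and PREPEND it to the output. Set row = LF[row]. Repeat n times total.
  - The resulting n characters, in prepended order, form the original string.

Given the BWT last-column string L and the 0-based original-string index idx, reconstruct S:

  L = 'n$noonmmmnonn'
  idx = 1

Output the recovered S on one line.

Answer: mnnmnnoomnon$

Derivation:
LF mapping: 4 0 5 10 11 6 1 2 3 7 12 8 9
Walk LF starting at row 1, prepending L[row]:
  step 1: row=1, L[1]='$', prepend. Next row=LF[1]=0
  step 2: row=0, L[0]='n', prepend. Next row=LF[0]=4
  step 3: row=4, L[4]='o', prepend. Next row=LF[4]=11
  step 4: row=11, L[11]='n', prepend. Next row=LF[11]=8
  step 5: row=8, L[8]='m', prepend. Next row=LF[8]=3
  step 6: row=3, L[3]='o', prepend. Next row=LF[3]=10
  step 7: row=10, L[10]='o', prepend. Next row=LF[10]=12
  step 8: row=12, L[12]='n', prepend. Next row=LF[12]=9
  step 9: row=9, L[9]='n', prepend. Next row=LF[9]=7
  step 10: row=7, L[7]='m', prepend. Next row=LF[7]=2
  step 11: row=2, L[2]='n', prepend. Next row=LF[2]=5
  step 12: row=5, L[5]='n', prepend. Next row=LF[5]=6
  step 13: row=6, L[6]='m', prepend. Next row=LF[6]=1
Reversed output: mnnmnnoomnon$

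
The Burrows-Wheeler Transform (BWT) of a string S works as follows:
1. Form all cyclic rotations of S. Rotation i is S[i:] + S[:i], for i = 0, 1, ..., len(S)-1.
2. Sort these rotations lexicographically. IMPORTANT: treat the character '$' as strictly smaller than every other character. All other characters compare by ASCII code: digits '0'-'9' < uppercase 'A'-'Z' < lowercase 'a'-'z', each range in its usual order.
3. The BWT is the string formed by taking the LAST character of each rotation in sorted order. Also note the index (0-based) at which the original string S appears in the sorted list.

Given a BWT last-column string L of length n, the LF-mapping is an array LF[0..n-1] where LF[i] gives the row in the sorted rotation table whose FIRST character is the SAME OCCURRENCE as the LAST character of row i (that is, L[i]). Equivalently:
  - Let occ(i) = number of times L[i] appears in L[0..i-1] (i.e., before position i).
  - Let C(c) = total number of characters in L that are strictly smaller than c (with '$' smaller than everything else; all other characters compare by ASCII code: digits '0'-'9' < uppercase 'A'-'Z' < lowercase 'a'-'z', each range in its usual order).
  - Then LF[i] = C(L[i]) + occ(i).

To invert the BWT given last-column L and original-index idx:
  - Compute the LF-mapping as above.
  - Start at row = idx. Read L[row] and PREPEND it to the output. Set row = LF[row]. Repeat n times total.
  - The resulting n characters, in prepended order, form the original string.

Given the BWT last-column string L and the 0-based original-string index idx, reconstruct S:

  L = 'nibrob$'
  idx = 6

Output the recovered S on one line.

LF mapping: 4 3 1 6 5 2 0
Walk LF starting at row 6, prepending L[row]:
  step 1: row=6, L[6]='$', prepend. Next row=LF[6]=0
  step 2: row=0, L[0]='n', prepend. Next row=LF[0]=4
  step 3: row=4, L[4]='o', prepend. Next row=LF[4]=5
  step 4: row=5, L[5]='b', prepend. Next row=LF[5]=2
  step 5: row=2, L[2]='b', prepend. Next row=LF[2]=1
  step 6: row=1, L[1]='i', prepend. Next row=LF[1]=3
  step 7: row=3, L[3]='r', prepend. Next row=LF[3]=6
Reversed output: ribbon$

Answer: ribbon$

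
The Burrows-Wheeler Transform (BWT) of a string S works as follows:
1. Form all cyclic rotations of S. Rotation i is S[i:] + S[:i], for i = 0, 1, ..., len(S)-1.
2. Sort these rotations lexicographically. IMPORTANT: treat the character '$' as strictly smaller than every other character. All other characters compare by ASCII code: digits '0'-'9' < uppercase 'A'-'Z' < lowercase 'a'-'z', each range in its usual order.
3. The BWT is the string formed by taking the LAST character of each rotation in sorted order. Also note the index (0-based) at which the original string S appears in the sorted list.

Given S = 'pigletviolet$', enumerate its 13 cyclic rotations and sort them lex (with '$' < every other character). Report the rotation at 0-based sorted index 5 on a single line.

Answer: iolet$pigletv

Derivation:
All 13 rotations (rotation i = S[i:]+S[:i]):
  rot[0] = pigletviolet$
  rot[1] = igletviolet$p
  rot[2] = gletviolet$pi
  rot[3] = letviolet$pig
  rot[4] = etviolet$pigl
  rot[5] = tviolet$pigle
  rot[6] = violet$piglet
  rot[7] = iolet$pigletv
  rot[8] = olet$pigletvi
  rot[9] = let$pigletvio
  rot[10] = et$pigletviol
  rot[11] = t$pigletviole
  rot[12] = $pigletviolet
Sorted (with $ < everything):
  sorted[0] = $pigletviolet
  sorted[1] = et$pigletviol
  sorted[2] = etviolet$pigl
  sorted[3] = gletviolet$pi
  sorted[4] = igletviolet$p
  sorted[5] = iolet$pigletv
  sorted[6] = let$pigletvio
  sorted[7] = letviolet$pig
  sorted[8] = olet$pigletvi
  sorted[9] = pigletviolet$
  sorted[10] = t$pigletviole
  sorted[11] = tviolet$pigle
  sorted[12] = violet$piglet
sorted[5] = iolet$pigletv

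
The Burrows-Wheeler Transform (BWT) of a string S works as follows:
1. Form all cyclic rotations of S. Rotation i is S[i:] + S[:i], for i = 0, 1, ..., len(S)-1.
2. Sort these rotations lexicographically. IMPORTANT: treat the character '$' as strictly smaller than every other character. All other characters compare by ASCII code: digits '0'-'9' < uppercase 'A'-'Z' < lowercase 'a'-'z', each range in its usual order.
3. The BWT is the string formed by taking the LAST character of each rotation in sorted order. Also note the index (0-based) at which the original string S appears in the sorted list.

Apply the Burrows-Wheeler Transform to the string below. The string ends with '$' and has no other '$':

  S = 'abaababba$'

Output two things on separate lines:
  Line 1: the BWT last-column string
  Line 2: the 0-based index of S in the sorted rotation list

All 10 rotations (rotation i = S[i:]+S[:i]):
  rot[0] = abaababba$
  rot[1] = baababba$a
  rot[2] = aababba$ab
  rot[3] = ababba$aba
  rot[4] = babba$abaa
  rot[5] = abba$abaab
  rot[6] = bba$abaaba
  rot[7] = ba$abaabab
  rot[8] = a$abaababb
  rot[9] = $abaababba
Sorted (with $ < everything):
  sorted[0] = $abaababba  (last char: 'a')
  sorted[1] = a$abaababb  (last char: 'b')
  sorted[2] = aababba$ab  (last char: 'b')
  sorted[3] = abaababba$  (last char: '$')
  sorted[4] = ababba$aba  (last char: 'a')
  sorted[5] = abba$abaab  (last char: 'b')
  sorted[6] = ba$abaabab  (last char: 'b')
  sorted[7] = baababba$a  (last char: 'a')
  sorted[8] = babba$abaa  (last char: 'a')
  sorted[9] = bba$abaaba  (last char: 'a')
Last column: abb$abbaaa
Original string S is at sorted index 3

Answer: abb$abbaaa
3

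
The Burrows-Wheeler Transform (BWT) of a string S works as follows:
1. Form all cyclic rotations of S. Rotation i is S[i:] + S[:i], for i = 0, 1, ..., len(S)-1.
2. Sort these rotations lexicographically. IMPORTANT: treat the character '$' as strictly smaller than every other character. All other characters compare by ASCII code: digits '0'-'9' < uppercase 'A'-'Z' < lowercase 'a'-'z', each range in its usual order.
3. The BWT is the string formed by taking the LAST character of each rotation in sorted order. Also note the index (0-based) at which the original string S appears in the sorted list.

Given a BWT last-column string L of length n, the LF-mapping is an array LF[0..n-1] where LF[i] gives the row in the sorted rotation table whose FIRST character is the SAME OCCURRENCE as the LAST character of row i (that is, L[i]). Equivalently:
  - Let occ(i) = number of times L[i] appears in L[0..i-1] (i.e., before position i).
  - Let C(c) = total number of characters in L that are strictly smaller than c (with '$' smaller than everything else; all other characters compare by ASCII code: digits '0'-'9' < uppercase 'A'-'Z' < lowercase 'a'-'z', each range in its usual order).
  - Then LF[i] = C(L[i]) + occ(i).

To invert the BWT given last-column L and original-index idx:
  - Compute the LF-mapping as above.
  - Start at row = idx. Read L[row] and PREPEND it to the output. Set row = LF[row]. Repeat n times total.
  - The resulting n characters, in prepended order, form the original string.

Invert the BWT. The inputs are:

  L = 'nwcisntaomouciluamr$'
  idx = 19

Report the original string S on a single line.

LF mapping: 10 19 3 5 15 11 16 1 12 8 13 17 4 6 7 18 2 9 14 0
Walk LF starting at row 19, prepending L[row]:
  step 1: row=19, L[19]='$', prepend. Next row=LF[19]=0
  step 2: row=0, L[0]='n', prepend. Next row=LF[0]=10
  step 3: row=10, L[10]='o', prepend. Next row=LF[10]=13
  step 4: row=13, L[13]='i', prepend. Next row=LF[13]=6
  step 5: row=6, L[6]='t', prepend. Next row=LF[6]=16
  step 6: row=16, L[16]='a', prepend. Next row=LF[16]=2
  step 7: row=2, L[2]='c', prepend. Next row=LF[2]=3
  step 8: row=3, L[3]='i', prepend. Next row=LF[3]=5
  step 9: row=5, L[5]='n', prepend. Next row=LF[5]=11
  step 10: row=11, L[11]='u', prepend. Next row=LF[11]=17
  step 11: row=17, L[17]='m', prepend. Next row=LF[17]=9
  step 12: row=9, L[9]='m', prepend. Next row=LF[9]=8
  step 13: row=8, L[8]='o', prepend. Next row=LF[8]=12
  step 14: row=12, L[12]='c', prepend. Next row=LF[12]=4
  step 15: row=4, L[4]='s', prepend. Next row=LF[4]=15
  step 16: row=15, L[15]='u', prepend. Next row=LF[15]=18
  step 17: row=18, L[18]='r', prepend. Next row=LF[18]=14
  step 18: row=14, L[14]='l', prepend. Next row=LF[14]=7
  step 19: row=7, L[7]='a', prepend. Next row=LF[7]=1
  step 20: row=1, L[1]='w', prepend. Next row=LF[1]=19
Reversed output: walruscommunication$

Answer: walruscommunication$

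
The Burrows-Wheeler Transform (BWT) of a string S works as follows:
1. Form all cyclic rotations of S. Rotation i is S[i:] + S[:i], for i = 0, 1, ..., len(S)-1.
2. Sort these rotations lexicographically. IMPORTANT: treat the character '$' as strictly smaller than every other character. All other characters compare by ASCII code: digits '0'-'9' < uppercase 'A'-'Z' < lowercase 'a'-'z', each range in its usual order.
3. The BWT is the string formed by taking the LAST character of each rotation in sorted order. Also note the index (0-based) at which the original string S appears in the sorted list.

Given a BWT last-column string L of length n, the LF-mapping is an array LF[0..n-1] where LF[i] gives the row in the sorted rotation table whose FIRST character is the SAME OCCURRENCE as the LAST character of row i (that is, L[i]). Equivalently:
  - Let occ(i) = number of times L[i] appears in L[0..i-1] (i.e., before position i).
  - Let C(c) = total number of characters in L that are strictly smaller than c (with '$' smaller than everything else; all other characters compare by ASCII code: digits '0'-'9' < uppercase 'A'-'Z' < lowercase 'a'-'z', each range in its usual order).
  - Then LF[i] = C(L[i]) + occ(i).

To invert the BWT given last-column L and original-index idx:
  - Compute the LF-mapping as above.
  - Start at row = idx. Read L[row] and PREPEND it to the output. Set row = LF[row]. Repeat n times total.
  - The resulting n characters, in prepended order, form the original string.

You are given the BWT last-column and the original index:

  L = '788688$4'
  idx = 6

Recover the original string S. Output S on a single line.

LF mapping: 3 4 5 2 6 7 0 1
Walk LF starting at row 6, prepending L[row]:
  step 1: row=6, L[6]='$', prepend. Next row=LF[6]=0
  step 2: row=0, L[0]='7', prepend. Next row=LF[0]=3
  step 3: row=3, L[3]='6', prepend. Next row=LF[3]=2
  step 4: row=2, L[2]='8', prepend. Next row=LF[2]=5
  step 5: row=5, L[5]='8', prepend. Next row=LF[5]=7
  step 6: row=7, L[7]='4', prepend. Next row=LF[7]=1
  step 7: row=1, L[1]='8', prepend. Next row=LF[1]=4
  step 8: row=4, L[4]='8', prepend. Next row=LF[4]=6
Reversed output: 8848867$

Answer: 8848867$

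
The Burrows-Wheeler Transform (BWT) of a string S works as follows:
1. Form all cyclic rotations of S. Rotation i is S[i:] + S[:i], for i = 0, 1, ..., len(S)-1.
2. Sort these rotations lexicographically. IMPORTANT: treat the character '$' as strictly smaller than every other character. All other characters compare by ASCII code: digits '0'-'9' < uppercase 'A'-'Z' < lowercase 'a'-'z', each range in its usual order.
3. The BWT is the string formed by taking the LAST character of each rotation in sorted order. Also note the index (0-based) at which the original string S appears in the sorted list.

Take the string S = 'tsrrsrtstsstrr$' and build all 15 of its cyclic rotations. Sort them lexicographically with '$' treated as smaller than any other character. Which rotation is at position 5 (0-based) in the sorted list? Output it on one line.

All 15 rotations (rotation i = S[i:]+S[:i]):
  rot[0] = tsrrsrtstsstrr$
  rot[1] = srrsrtstsstrr$t
  rot[2] = rrsrtstsstrr$ts
  rot[3] = rsrtstsstrr$tsr
  rot[4] = srtstsstrr$tsrr
  rot[5] = rtstsstrr$tsrrs
  rot[6] = tstsstrr$tsrrsr
  rot[7] = stsstrr$tsrrsrt
  rot[8] = tsstrr$tsrrsrts
  rot[9] = sstrr$tsrrsrtst
  rot[10] = strr$tsrrsrtsts
  rot[11] = trr$tsrrsrtstss
  rot[12] = rr$tsrrsrtstsst
  rot[13] = r$tsrrsrtstsstr
  rot[14] = $tsrrsrtstsstrr
Sorted (with $ < everything):
  sorted[0] = $tsrrsrtstsstrr
  sorted[1] = r$tsrrsrtstsstr
  sorted[2] = rr$tsrrsrtstsst
  sorted[3] = rrsrtstsstrr$ts
  sorted[4] = rsrtstsstrr$tsr
  sorted[5] = rtstsstrr$tsrrs
  sorted[6] = srrsrtstsstrr$t
  sorted[7] = srtstsstrr$tsrr
  sorted[8] = sstrr$tsrrsrtst
  sorted[9] = strr$tsrrsrtsts
  sorted[10] = stsstrr$tsrrsrt
  sorted[11] = trr$tsrrsrtstss
  sorted[12] = tsrrsrtstsstrr$
  sorted[13] = tsstrr$tsrrsrts
  sorted[14] = tstsstrr$tsrrsr
sorted[5] = rtstsstrr$tsrrs

Answer: rtstsstrr$tsrrs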